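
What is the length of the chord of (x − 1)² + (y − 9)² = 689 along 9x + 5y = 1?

Centre (1, 9), r² = 689. Perpendicular distance d from centre to line = |53| / √106 = 53/√106.
Chord = 2√(r² − d²) = 2·√(1325/2) = 5√106.

5√106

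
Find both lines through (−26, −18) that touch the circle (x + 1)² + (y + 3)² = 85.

Let a tangent through (−26, −18) have slope m. Its distance from (−1, −3) must equal √85:
(25m − (15))² = 85(m² + 1)
54m² − 75m + 14 = 0, so m = 2/9 or m = 7/6.
Through (−26, −18) these give 2x − 9y = 110 and 7x − 6y = −74.

2x − 9y = 110 and 7x − 6y = −74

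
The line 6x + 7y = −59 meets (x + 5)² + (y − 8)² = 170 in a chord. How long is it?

2√85

The distance from (−5, 8) to the line is 85/√85, and r² = 170.
Chord = 2√(r² − d²) = 2·√(85) = 2√85.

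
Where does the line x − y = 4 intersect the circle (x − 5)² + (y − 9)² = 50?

(6, 2) and (12, 8)

Express y = x − 4 and substitute into the circle:
2x² − 36x + 144 = 0  ⟹  x² − 18x + 72 = 0
x = 12 or x = 6, giving (12, 8) and (6, 2).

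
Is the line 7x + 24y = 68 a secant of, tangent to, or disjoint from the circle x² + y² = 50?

secant

Substituting the line into the circle gives 625x² − 952x − 24176 = 0.
Δ = 906304 − (−60440000) = 61346304.
Two real roots: the line is a secant.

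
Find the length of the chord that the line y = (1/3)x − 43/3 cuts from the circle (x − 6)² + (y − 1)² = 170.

From the line, y = (−43 + x)/3. Substituting:
10x² − 200x + 910 = 0  ⟹  x² − 20x + 91 = 0
x = 13 or x = 7, giving (13, −10) and (7, −12).
Chord length = distance between (13, −10) and (7, −12) = √40 = 2√10.

2√10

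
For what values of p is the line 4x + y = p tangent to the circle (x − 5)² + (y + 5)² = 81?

Tangency holds when the distance from the centre (5, −5) to the line equals the radius 9:
|4·5 + 1·(−5) − p| / √17 = 9
|p − (15)| = 9√17.

p = 15 ± 9√17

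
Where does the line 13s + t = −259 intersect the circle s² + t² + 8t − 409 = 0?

(−20, 1) and (−19, −12)

From the line, t = −13s − 259. Substituting:
170s² + 6630s + 64600 = 0  ⟹  s² + 39s + 380 = 0
s = −19 or s = −20, giving (−19, −12) and (−20, 1).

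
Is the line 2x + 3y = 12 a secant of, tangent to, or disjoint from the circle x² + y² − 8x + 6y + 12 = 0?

Substituting the line into the circle gives 13x² − 156x + 468 = 0.
Discriminant = (−156)² − 4·13·(468) = 0.
A repeated root: the line is tangent.

tangent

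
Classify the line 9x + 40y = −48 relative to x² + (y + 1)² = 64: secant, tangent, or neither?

Substituting the line into the circle gives 1681x² + 144x − 102336 = 0.
Δ = 20736 − (−688107264) = 688128000.
Two real roots: the line is a secant.

secant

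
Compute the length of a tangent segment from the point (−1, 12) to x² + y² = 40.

√105

Centre (0, 0), r² = 40. |PO|² = (−1)² + (12)² = 145.
By the tangent–radius right angle, tangent length = √(|PO|² − r²) = √105.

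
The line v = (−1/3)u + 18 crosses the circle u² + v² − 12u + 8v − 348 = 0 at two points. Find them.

(6, 16) and (18, 12)

From the line, v = (54 − u)/3. Substituting:
10u² − 240u + 1080 = 0  ⟹  u² − 24u + 108 = 0
u = 18 or u = 6, giving (18, 12) and (6, 16).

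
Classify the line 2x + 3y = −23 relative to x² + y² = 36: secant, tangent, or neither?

neither

Substituting the line into the circle gives 13x² + 92x + 205 = 0.
Discriminant = (92)² − 4·13·(205) = −2196 < 0.
No real roots: the line does not meet the circle.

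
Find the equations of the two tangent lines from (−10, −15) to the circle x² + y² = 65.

8x − y = −65 and 4x − 7y = 65

A line y − (−15) = m(x − (−10)) is tangent when its distance from (0, 0) is √65:
[m·(10) − (15)]² = 65(m² + 1)
7m² − 60m + 32 = 0, so m = 8 or m = 4/7.
With m = 8: 8x − y = −65. With m = 4/7: 4x − 7y = 65.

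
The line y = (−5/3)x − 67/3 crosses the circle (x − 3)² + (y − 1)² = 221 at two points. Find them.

Express y = (−67 − 5x)/3 and substitute into the circle:
34x² + 646x + 2992 = 0  ⟹  x² + 19x + 88 = 0
x = −8 or x = −11, giving (−8, −9) and (−11, −4).

(−11, −4) and (−8, −9)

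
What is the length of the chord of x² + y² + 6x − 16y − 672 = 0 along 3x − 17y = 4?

3√298

Substitute y = (−4 + 3x)/17:
298x² + 894x − 193104 = 0  ⟹  x² + 3x − 648 = 0
x = 24 or x = −27, giving (24, 4) and (−27, −5).
|(24, 4) − (−27, −5)| = √((51)² + (9)²) = 3√298.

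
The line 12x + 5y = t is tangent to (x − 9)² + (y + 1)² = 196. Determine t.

t = −79 or t = 285

The line touches the circle iff its distance from (9, −1) is 14:
|12·9 + 5·(−1) − t| / √169 = 14
|t − (103)| = 14·13, so t = 285 or t = −79.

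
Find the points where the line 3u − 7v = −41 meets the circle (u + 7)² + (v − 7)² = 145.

(−16, −1) and (5, 8)

From the line, v = (41 + 3u)/7. Substituting:
58u² + 638u − 4640 = 0  ⟹  u² + 11u − 80 = 0
u = 5 or u = −16, giving (5, 8) and (−16, −1).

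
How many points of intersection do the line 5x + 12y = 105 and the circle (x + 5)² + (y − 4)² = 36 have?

0

Centre (−5, 4), r² = 36. Distance² from centre to line = (−82)²/169 = 6724/169.
Since d² > r², the line lies outside the circle.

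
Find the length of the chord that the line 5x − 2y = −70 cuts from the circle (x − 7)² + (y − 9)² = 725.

Centre (7, 9), r² = 725. Perpendicular distance d from centre to line = |87| / √29 = 87/√29.
Half the chord is √(r² − d²) = √(464), so the full chord is 8√29.

8√29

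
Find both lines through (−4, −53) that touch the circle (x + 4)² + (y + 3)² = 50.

Write the tangent as mx − y + (−53 − m·(−4)) = 0 and set its distance from the centre to 5√2:
(0m − (50))² = 50(m² + 1)
m² − 49 = 0, so m = −7 or m = 7.
Through (−4, −53) these give 7x + y = −81 and 7x − y = 25.

7x + y = −81 and 7x − y = 25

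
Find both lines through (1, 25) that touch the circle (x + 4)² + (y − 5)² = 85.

9x + 2y = 59 and 7x − 6y = −143

Write the tangent as mx − y + (25 − m·(1)) = 0 and set its distance from the centre to √85:
[m·(−5) − (−20)]² = 85(m² + 1)
12m² + 40m − 63 = 0, so m = −9/2 or m = 7/6.
With m = −9/2: 9x + 2y = 59. With m = 7/6: 7x − 6y = −143.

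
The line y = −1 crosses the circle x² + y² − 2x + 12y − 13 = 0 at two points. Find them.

(−4, −1) and (6, −1)

Substitute y = −1:
x² − 2x − 24 = 0
x = 6 or x = −4, giving (6, −1) and (−4, −1).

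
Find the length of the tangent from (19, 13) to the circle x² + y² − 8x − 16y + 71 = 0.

√241

Centre (4, 8), r² = 9. |PO|² = (15)² + (5)² = 250.
The tangent meets the radius at right angles, so tangent² = |PO|² − r² = 250 − 9 = 241.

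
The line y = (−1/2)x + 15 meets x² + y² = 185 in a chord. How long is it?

Express y = (30 − x)/2 and substitute into the circle:
5x² − 60x + 160 = 0  ⟹  x² − 12x + 32 = 0
x = 8 or x = 4, giving (8, 11) and (4, 13).
Chord length = distance between (8, 11) and (4, 13) = √20 = 2√5.

2√5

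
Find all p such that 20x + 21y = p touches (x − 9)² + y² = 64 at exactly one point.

p = −52 or p = 412

Tangency holds when the distance from the centre (9, 0) to the line equals the radius 8:
|20·9 + 21·0 − p| / √841 = 8
|p − (180)| = 8·29, so p = 412 or p = −52.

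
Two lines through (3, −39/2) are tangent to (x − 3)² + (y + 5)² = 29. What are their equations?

Write the tangent as mx − y + (−39/2 − m·(3)) = 0 and set its distance from the centre to √29:
(0m − (29/2))² = 29(m² + 1)
4m² − 25 = 0, so m = 5/2 or m = −5/2.
With m = 5/2: 5x − 2y = 54. With m = −5/2: 5x + 2y = −24.

5x − 2y = 54 and 5x + 2y = −24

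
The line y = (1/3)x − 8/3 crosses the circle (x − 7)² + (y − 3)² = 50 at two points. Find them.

Express y = (−8 + x)/3 and substitute into the circle:
10x² − 160x + 280 = 0  ⟹  x² − 16x + 28 = 0
x = 14 or x = 2, giving (14, 2) and (2, −2).

(2, −2) and (14, 2)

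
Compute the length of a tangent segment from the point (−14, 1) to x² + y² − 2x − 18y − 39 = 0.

2√42

The centre is (1, 9) and r = 11. The square of the distance from P to the centre is 225 + 64 = 289.
By the tangent–radius right angle, tangent length = √(|PO|² − r²) = √168 = 2√42.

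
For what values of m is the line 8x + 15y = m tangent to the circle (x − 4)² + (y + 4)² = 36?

Tangency holds when the distance from the centre (4, −4) to the line equals the radius 6:
|8·4 + 15·(−4) − m| / √289 = 6
|m − (−28)| = 6·17, so m = 74 or m = −130.

m = −130 or m = 74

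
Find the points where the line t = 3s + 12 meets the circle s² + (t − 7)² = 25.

Express t = 3s + 12 and substitute into the circle:
10s² + 30s = 0  ⟹  s² + 3s = 0
s = 0 or s = −3, giving (0, 12) and (−3, 3).

(−3, 3) and (0, 12)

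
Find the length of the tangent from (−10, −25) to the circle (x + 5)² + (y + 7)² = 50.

With centre O = (−5, −7), |OP|² = 349 and r² = 50.
Power of the point: PT² = |PO|² − r² = 299, so PT = √299.

√299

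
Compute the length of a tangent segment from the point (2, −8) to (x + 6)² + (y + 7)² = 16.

7

The centre is (−6, −7) and r = 4. The square of the distance from P to the centre is 64 + 1 = 65.
By the tangent–radius right angle, tangent length = √(|PO|² − r²) = √49 = 7.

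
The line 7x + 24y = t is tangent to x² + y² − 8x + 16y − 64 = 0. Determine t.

t = −464 or t = 136

Tangency holds when the distance from the centre (4, −8) to the line equals the radius 12:
|7·4 + 24·(−8) − t| / √625 = 12
|t − (−164)| = 12·25, so t = 136 or t = −464.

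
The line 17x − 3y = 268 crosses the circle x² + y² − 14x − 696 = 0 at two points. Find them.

Express y = (−268 + 17x)/3 and substitute into the circle:
298x² − 9238x + 65560 = 0  ⟹  x² − 31x + 220 = 0
x = 20 or x = 11, giving (20, 24) and (11, −27).

(11, −27) and (20, 24)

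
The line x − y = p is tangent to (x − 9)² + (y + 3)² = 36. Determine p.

For a tangent, require d(centre, line) = r = 6.
|1·9 − 1·(−3) − p| / √2 = 6
|p − (12)| = 6√2.

p = 12 ± 6√2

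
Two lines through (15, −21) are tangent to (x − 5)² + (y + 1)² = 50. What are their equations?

x + y = −6 and 7x + y = 84

A line y − (−21) = m(x − (15)) is tangent when its distance from (5, −1) is 5√2:
[m·(−10) − (20)]² = 50(m² + 1)
m² + 8m + 7 = 0, so m = −1 or m = −7.
With m = −1: x + y = −6. With m = −7: 7x + y = 84.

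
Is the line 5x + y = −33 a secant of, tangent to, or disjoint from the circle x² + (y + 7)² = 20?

Centre (0, −7), r² = 20. Distance² from centre to line = (26)²/26 = 26.
Since d² > r², the line lies outside the circle.

disjoint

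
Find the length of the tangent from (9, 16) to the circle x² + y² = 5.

The centre is (0, 0) and r = √5. The square of the distance from P to the centre is 81 + 256 = 337.
Power of the point: PT² = |PO|² − r² = 332, so PT = 2√83.

2√83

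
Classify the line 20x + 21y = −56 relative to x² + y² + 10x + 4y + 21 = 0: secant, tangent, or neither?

neither

Substituting the line into the circle gives 841x² + 4970x + 7693 = 0.
Δ = 24700900 − 25879252 = −1178352.
No real roots: the line does not meet the circle.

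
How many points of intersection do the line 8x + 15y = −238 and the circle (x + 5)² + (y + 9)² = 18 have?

2

d² = (8·(−5) + 15·(−9) − (−238))²/289 = 3969/289; r² = 18.
Since d² < r², the line cuts the circle twice.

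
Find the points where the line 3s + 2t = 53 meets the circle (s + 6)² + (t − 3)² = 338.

(7, 16) and (11, 10)

From the line, t = (53 − 3s)/2. Substituting:
13s² − 234s + 1001 = 0  ⟹  s² − 18s + 77 = 0
s = 11 or s = 7, giving (11, 10) and (7, 16).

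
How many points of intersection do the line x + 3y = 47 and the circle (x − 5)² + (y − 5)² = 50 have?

0

d² = (1·5 + 3·5 − (47))²/10 = 729/10; r² = 50.
Since d² > r², the line lies outside the circle.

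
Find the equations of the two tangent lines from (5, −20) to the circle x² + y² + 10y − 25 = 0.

7x − y = 55 and x + y = −15

A line y − (−20) = m(x − (5)) is tangent when its distance from (0, −5) is 5√2:
(−5m − (15))² = 50(m² + 1)
m² − 6m − 7 = 0, so m = 7 or m = −1.
With m = 7: 7x − y = 55. With m = −1: x + y = −15.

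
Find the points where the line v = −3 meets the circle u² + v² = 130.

Substitute v = −3:
u² − 121 = 0
u = 11 or u = −11, giving (11, −3) and (−11, −3).

(−11, −3) and (11, −3)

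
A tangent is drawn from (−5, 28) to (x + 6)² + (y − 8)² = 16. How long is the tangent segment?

√385

The centre is (−6, 8) and r = 4. The square of the distance from P to the centre is 1 + 400 = 401.
The tangent meets the radius at right angles, so tangent² = |PO|² − r² = 401 − 16 = 385.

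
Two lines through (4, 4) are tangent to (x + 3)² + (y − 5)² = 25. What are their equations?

Write the tangent as mx − y + (4 − m·(4)) = 0 and set its distance from the centre to 5:
(−7m − (1))² = 25(m² + 1)
12m² + 7m − 12 = 0, so m = −4/3 or m = 3/4.
Through (4, 4) these give 4x + 3y = 28 and 3x − 4y = −4.

4x + 3y = 28 and 3x − 4y = −4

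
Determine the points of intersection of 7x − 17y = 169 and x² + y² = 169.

Substitute y = (−169 + 7x)/17:
338x² − 2366x − 20280 = 0  ⟹  x² − 7x − 60 = 0
x = 12 or x = −5, giving (12, −5) and (−5, −12).

(−5, −12) and (12, −5)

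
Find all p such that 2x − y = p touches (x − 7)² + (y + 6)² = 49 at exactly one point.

p = 20 ± 7√5

Tangency holds when the distance from the centre (7, −6) to the line equals the radius 7:
|2·7 − 1·(−6) − p| / √5 = 7
|p − (20)| = 7√5.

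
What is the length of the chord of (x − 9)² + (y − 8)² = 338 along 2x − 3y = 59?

2√13

Express y = (−59 + 2x)/3 and substitute into the circle:
13x² − 494x + 4576 = 0  ⟹  x² − 38x + 352 = 0
x = 22 or x = 16, giving (22, −5) and (16, −9).
Chord length = distance between (22, −5) and (16, −9) = √52 = 2√13.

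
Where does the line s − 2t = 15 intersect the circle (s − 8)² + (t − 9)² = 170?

Substitute t = (−15 + s)/2:
5s² − 130s + 665 = 0  ⟹  s² − 26s + 133 = 0
s = 19 or s = 7, giving (19, 2) and (7, −4).

(7, −4) and (19, 2)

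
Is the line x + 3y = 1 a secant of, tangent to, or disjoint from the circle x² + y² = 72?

d² = (1·0 + 3·0 − (1))²/10 = 1/10; r² = 72.
Since d² < r², the line cuts the circle twice.

secant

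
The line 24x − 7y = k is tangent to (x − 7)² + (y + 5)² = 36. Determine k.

For a tangent, require d(centre, line) = r = 6.
|24·7 − 7·(−5) − k| / √625 = 6
|k − (203)| = 6·25, so k = 353 or k = 53.

k = 53 or k = 353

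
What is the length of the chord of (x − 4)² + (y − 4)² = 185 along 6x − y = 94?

2√37

Substitute y = 6x − 94:
37x² − 1184x + 9435 = 0  ⟹  x² − 32x + 255 = 0
x = 17 or x = 15, giving (17, 8) and (15, −4).
|(17, 8) − (15, −4)| = √((2)² + (12)²) = 2√37.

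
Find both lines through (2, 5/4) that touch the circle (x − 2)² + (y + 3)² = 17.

x + 4y = 7 and x − 4y = −3

Write the tangent as mx − y + (5/4 − m·(2)) = 0 and set its distance from the centre to √17:
[m·(0) − (−17/4)]² = 17(m² + 1)
16m² − 1 = 0, so m = −1/4 or m = 1/4.
With m = −1/4: x + 4y = 7. With m = 1/4: x − 4y = −3.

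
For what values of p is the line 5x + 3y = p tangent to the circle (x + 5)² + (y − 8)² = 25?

p = −1 ± 5√34

The line touches the circle iff its distance from (−5, 8) is 5:
|5·(−5) + 3·8 − p| / √34 = 5
|p − (−1)| = 5√34.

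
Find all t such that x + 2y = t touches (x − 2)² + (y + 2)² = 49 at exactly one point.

The line touches the circle iff its distance from (2, −2) is 7:
|1·2 + 2·(−2) − t| / √5 = 7
|t − (−2)| = 7√5.

t = −2 ± 7√5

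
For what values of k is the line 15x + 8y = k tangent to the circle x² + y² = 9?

k = −51 or k = 51

For a tangent, require d(centre, line) = r = 3.
|15·0 + 8·0 − k| / √289 = 3
|k| = 3·17, so k = 51 or k = −51.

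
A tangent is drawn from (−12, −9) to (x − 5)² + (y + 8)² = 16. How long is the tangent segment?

The centre is (5, −8) and r = 4. The square of the distance from P to the centre is 289 + 1 = 290.
By the tangent–radius right angle, tangent length = √(|PO|² − r²) = √274.

√274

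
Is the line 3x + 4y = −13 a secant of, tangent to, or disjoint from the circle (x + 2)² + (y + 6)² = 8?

disjoint

Substituting the line into the circle gives 25x² − 2x + 57 = 0.
Discriminant = (−2)² − 4·25·(57) = −5696 < 0.
No real roots: the line does not meet the circle.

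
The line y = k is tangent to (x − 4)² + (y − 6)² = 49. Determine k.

k = −1 or k = 13

For a tangent, require d(centre, line) = r = 7.
|0·4 + 1·6 − k| / √1 = 7
|k − (6)| = 7, so k = 13 or k = −1.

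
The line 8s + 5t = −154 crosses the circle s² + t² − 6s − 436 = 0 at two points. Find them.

Express t = (−154 − 8s)/5 and substitute into the circle:
89s² + 2314s + 12816 = 0  ⟹  s² + 26s + 144 = 0
s = −8 or s = −18, giving (−8, −18) and (−18, −2).

(−18, −2) and (−8, −18)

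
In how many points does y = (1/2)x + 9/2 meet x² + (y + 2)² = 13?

d² = (1·0 − 2·(−2) − (−9))²/5 = 169/5; r² = 13.
Since d² > r², the line lies outside the circle.

0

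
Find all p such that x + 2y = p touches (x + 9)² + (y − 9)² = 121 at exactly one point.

Tangency holds when the distance from the centre (−9, 9) to the line equals the radius 11:
|1·(−9) + 2·9 − p| / √5 = 11
|p − (9)| = 11√5.

p = 9 ± 11√5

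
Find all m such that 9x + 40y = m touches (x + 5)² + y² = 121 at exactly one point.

The line touches the circle iff its distance from (−5, 0) is 11:
|9·(−5) + 40·0 − m| / √1681 = 11
|m − (−45)| = 11·41, so m = 406 or m = −496.

m = −496 or m = 406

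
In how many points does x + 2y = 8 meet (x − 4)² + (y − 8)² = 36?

Centre (4, 8), r² = 36. Distance² from centre to line = (12)²/5 = 144/5.
Since d² < r², the line cuts the circle twice.

2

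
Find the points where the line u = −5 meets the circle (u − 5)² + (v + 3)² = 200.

The line gives u = −5. Substituting into the circle:
v² + 6v − 91 = 0
v = 7 or v = −13, giving (−5, 7) and (−5, −13).

(−5, −13) and (−5, 7)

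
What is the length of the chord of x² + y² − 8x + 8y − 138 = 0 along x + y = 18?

The distance from (4, −4) to the line is 18/√2, and r² = 170.
Half the chord is √(r² − d²) = √(8), so the full chord is 4√2.

4√2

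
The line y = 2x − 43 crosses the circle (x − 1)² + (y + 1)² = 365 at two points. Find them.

(14, −15) and (20, −3)

From the line, y = 2x − 43. Substituting:
5x² − 170x + 1400 = 0  ⟹  x² − 34x + 280 = 0
x = 20 or x = 14, giving (20, −3) and (14, −15).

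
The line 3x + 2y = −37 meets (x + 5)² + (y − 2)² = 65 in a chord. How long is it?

Substitute y = (−37 − 3x)/2:
13x² + 286x + 1521 = 0  ⟹  x² + 22x + 117 = 0
x = −9 or x = −13, giving (−9, −5) and (−13, 1).
|(−9, −5) − (−13, 1)| = √((4)² + (−6)²) = 2√13.

2√13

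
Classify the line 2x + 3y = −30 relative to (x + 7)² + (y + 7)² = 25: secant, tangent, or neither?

secant

Centre (−7, −7), r² = 25. Distance² from centre to line = (−5)²/13 = 25/13.
Since d² < r², the line cuts the circle twice.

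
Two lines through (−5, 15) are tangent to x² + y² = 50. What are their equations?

Write the tangent as mx − y + (15 − m·(−5)) = 0 and set its distance from the centre to 5√2:
(5m − (−15))² = 50(m² + 1)
m² − 6m − 7 = 0, so m = −1 or m = 7.
With m = −1: x + y = 10. With m = 7: 7x − y = −50.

x + y = 10 and 7x − y = −50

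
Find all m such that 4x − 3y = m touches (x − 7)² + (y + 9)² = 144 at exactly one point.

m = −5 or m = 115

For a tangent, require d(centre, line) = r = 12.
|4·7 − 3·(−9) − m| / √25 = 12
|m − (55)| = 12·5, so m = 115 or m = −5.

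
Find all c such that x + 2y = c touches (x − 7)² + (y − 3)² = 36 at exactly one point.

c = 13 ± 6√5

For a tangent, require d(centre, line) = r = 6.
|1·7 + 2·3 − c| / √5 = 6
|c − (13)| = 6√5.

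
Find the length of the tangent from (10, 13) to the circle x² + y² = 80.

With centre O = (0, 0), |OP|² = 269 and r² = 80.
The tangent meets the radius at right angles, so tangent² = |PO|² − r² = 269 − 80 = 189.

3√21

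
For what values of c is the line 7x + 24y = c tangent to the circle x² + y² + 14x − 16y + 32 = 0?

For a tangent, require d(centre, line) = r = 9.
|7·(−7) + 24·8 − c| / √625 = 9
|c − (143)| = 9·25, so c = 368 or c = −82.

c = −82 or c = 368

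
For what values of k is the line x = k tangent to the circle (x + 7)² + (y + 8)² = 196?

For a tangent, require d(centre, line) = r = 14.
|1·(−7) + 0·(−8) − k| / √1 = 14
|k − (−7)| = 14, so k = 7 or k = −21.

k = −21 or k = 7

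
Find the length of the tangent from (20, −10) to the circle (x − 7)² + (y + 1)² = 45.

With centre O = (7, −1), |OP|² = 250 and r² = 45.
Power of the point: PT² = |PO|² − r² = 205, so PT = √205.

√205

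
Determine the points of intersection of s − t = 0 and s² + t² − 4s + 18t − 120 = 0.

(−12, −12) and (5, 5)

Express t = s and substitute into the circle:
2s² + 14s − 120 = 0  ⟹  s² + 7s − 60 = 0
s = 5 or s = −12, giving (5, 5) and (−12, −12).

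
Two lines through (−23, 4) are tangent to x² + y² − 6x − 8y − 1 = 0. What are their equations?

Let a tangent through (−23, 4) have slope m. Its distance from (3, 4) must equal √26:
(26m − (0))² = 26(m² + 1)
25m² − 1 = 0, so m = 1/5 or m = −1/5.
Through (−23, 4) these give x − 5y = −43 and x + 5y = −3.

x − 5y = −43 and x + 5y = −3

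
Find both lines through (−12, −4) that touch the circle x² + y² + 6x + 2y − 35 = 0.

Let a tangent through (−12, −4) have slope m. Its distance from (−3, −1) must equal 3√5:
(9m − (3))² = 45(m² + 1)
2m² − 3m − 2 = 0, so m = 2 or m = −1/2.
Through (−12, −4) these give 2x − y = −20 and x + 2y = −20.

2x − y = −20 and x + 2y = −20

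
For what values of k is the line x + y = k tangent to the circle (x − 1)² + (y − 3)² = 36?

k = 4 ± 6√2

Tangency holds when the distance from the centre (1, 3) to the line equals the radius 6:
|1·1 + 1·3 − k| / √2 = 6
|k − (4)| = 6√2.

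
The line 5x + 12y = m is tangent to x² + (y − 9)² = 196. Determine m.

m = −74 or m = 290

Tangency holds when the distance from the centre (0, 9) to the line equals the radius 14:
|5·0 + 12·9 − m| / √169 = 14
|m − (108)| = 14·13, so m = 290 or m = −74.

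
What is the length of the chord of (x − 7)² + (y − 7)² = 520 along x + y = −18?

4√2

The distance from (7, 7) to the line is 32/√2, and r² = 520.
Half the chord is √(r² − d²) = √(8), so the full chord is 4√2.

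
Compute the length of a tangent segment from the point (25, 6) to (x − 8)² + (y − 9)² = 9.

With centre O = (8, 9), |OP|² = 298 and r² = 9.
The tangent meets the radius at right angles, so tangent² = |PO|² − r² = 298 − 9 = 289.

17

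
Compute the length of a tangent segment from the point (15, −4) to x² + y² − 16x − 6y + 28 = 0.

√53

With centre O = (8, 3), |OP|² = 98 and r² = 45.
By the tangent–radius right angle, tangent length = √(|PO|² − r²) = √53.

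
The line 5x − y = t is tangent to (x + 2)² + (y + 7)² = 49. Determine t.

The line touches the circle iff its distance from (−2, −7) is 7:
|5·(−2) − 1·(−7) − t| / √26 = 7
|t − (−3)| = 7√26.

t = −3 ± 7√26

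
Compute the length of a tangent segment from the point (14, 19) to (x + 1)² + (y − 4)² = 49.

√401

With centre O = (−1, 4), |OP|² = 450 and r² = 49.
Power of the point: PT² = |PO|² − r² = 401, so PT = √401.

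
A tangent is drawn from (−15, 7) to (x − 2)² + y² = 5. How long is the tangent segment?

3√37

Centre (2, 0), r² = 5. |PO|² = (−17)² + (7)² = 338.
The tangent meets the radius at right angles, so tangent² = |PO|² − r² = 338 − 5 = 333.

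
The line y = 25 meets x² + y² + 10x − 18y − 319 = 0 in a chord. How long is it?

26

Substitute y = 25:
x² + 10x − 144 = 0
x = 8 or x = −18, giving (8, 25) and (−18, 25).
|(8, 25) − (−18, 25)| = √((26)² + (0)²) = 26.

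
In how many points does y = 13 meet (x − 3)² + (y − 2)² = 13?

0

Substituting the line into the circle gives x² − 6x + 117 = 0.
Δ = 36 − 468 = −432.
No real roots: the line does not meet the circle.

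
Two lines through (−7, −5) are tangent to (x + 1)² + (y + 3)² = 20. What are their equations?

x + 2y = −17 and 2x − y = −9

A line y − (−5) = m(x − (−7)) is tangent when its distance from (−1, −3) is 2√5:
(6m − (2))² = 20(m² + 1)
2m² − 3m − 2 = 0, so m = −1/2 or m = 2.
Through (−7, −5) these give x + 2y = −17 and 2x − y = −9.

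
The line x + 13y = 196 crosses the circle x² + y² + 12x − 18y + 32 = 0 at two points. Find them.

From the line, y = (196 − x)/13. Substituting:
170x² + 1870x − 2040 = 0  ⟹  x² + 11x − 12 = 0
x = 1 or x = −12, giving (1, 15) and (−12, 16).

(−12, 16) and (1, 15)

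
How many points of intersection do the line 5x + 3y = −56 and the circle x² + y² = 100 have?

Centre (0, 0), r² = 100. Distance² from centre to line = (56)²/34 = 1568/17.
Since d² < r², the line cuts the circle twice.

2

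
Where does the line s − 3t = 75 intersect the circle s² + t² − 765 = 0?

Express t = (−75 + s)/3 and substitute into the circle:
10s² − 150s − 1260 = 0  ⟹  s² − 15s − 126 = 0
s = 21 or s = −6, giving (21, −18) and (−6, −27).

(−6, −27) and (21, −18)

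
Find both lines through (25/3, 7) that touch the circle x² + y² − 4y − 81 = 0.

A line y − (7) = m(x − (25/3)) is tangent when its distance from (0, 2) is √85:
(−25/3m − (−5))² = 85(m² + 1)
14m² + 75m + 54 = 0, so m = −6/7 or m = −9/2.
Through (25/3, 7) these give 6x + 7y = 99 and 9x + 2y = 89.

6x + 7y = 99 and 9x + 2y = 89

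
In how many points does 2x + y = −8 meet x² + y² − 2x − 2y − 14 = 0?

0

Substituting the line into the circle gives 5x² + 34x + 66 = 0.
Discriminant = (34)² − 4·5·(66) = −164 < 0.
No real roots: the line does not meet the circle.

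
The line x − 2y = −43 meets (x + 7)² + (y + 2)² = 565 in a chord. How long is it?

14√5

Express y = (43 + x)/2 and substitute into the circle:
5x² + 150x + 145 = 0  ⟹  x² + 30x + 29 = 0
x = −1 or x = −29, giving (−1, 21) and (−29, 7).
|(−1, 21) − (−29, 7)| = √((28)² + (14)²) = 14√5.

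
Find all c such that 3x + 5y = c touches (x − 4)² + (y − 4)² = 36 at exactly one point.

c = 32 ± 6√34

Tangency holds when the distance from the centre (4, 4) to the line equals the radius 6:
|3·4 + 5·4 − c| / √34 = 6
|c − (32)| = 6√34.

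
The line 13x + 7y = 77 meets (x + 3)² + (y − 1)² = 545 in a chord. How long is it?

3√218

The distance from (−3, 1) to the line is 109/√218, and r² = 545.
Chord = 2√(r² − d²) = 2·√(981/2) = 3√218.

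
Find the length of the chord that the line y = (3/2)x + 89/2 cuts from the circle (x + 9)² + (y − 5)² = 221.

Express y = (89 + 3x)/2 and substitute into the circle:
13x² + 546x + 5681 = 0  ⟹  x² + 42x + 437 = 0
x = −19 or x = −23, giving (−19, 16) and (−23, 10).
Chord length = distance between (−19, 16) and (−23, 10) = √52 = 2√13.

2√13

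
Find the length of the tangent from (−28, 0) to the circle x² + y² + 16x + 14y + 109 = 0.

Centre (−8, −7), r² = 4. |PO|² = (−20)² + (7)² = 449.
By the tangent–radius right angle, tangent length = √(|PO|² − r²) = √445.

√445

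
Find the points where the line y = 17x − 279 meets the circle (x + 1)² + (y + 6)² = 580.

Express y = 17x − 279 and substitute into the circle:
290x² − 9280x + 73950 = 0  ⟹  x² − 32x + 255 = 0
x = 17 or x = 15, giving (17, 10) and (15, −24).

(15, −24) and (17, 10)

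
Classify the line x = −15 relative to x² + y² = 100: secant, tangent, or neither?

neither

d² = (1·0 + 0·0 − (−15))² = 225; r² = 100.
Since d² > r², the line lies outside the circle.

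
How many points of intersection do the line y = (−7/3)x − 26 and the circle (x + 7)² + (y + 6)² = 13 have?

2

Centre (−7, −6), r² = 13. Distance² from centre to line = (11)²/58 = 121/58.
Since d² < r², the line cuts the circle twice.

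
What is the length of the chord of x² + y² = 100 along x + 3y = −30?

2√10

Substitute y = (−30 − x)/3:
10x² + 60x = 0  ⟹  x² + 6x = 0
x = 0 or x = −6, giving (0, −10) and (−6, −8).
|(0, −10) − (−6, −8)| = √((6)² + (−2)²) = 2√10.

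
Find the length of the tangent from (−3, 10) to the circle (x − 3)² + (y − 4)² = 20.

Centre (3, 4), r² = 20. |PO|² = (−6)² + (6)² = 72.
Power of the point: PT² = |PO|² − r² = 52, so PT = 2√13.

2√13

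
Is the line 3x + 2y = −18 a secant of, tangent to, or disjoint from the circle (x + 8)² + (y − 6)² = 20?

secant

Substituting the line into the circle gives 13x² + 244x + 1076 = 0.
Discriminant = (244)² − 4·13·(1076) = 3584 > 0.
Two real roots: the line is a secant.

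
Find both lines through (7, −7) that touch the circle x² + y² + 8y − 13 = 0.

Write the tangent as mx − y + (−7 − m·(7)) = 0 and set its distance from the centre to √29:
(−7m − (3))² = 29(m² + 1)
10m² + 21m − 10 = 0, so m = 2/5 or m = −5/2.
Through (7, −7) these give 2x − 5y = 49 and 5x + 2y = 21.

2x − 5y = 49 and 5x + 2y = 21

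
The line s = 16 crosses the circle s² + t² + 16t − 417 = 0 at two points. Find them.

(16, −23) and (16, 7)

The line gives s = 16. Substituting into the circle:
t² + 16t − 161 = 0
t = 7 or t = −23, giving (16, 7) and (16, −23).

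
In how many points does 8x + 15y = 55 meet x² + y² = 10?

0

d² = (8·0 + 15·0 − (55))²/289 = 3025/289; r² = 10.
Since d² > r², the line lies outside the circle.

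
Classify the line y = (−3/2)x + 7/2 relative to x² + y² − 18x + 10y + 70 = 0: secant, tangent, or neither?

d² = (3·9 + 2·(−5) − (7))²/13 = 100/13; r² = 36.
Since d² < r², the line cuts the circle twice.

secant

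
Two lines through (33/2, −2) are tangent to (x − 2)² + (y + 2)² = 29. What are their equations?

2x − 5y = 43 and 2x + 5y = 23

Write the tangent as mx − y + (−2 − m·(33/2)) = 0 and set its distance from the centre to √29:
(−29/2m − (0))² = 29(m² + 1)
25m² − 4 = 0, so m = 2/5 or m = −2/5.
With m = 2/5: 2x − 5y = 43. With m = −2/5: 2x + 5y = 23.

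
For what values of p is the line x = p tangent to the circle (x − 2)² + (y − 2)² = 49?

Tangency holds when the distance from the centre (2, 2) to the line equals the radius 7:
|1·2 + 0·2 − p| / √1 = 7
|p − (2)| = 7, so p = 9 or p = −5.

p = −5 or p = 9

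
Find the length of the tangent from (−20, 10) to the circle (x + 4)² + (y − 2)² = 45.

5√11

Centre (−4, 2), r² = 45. |PO|² = (−16)² + (8)² = 320.
Power of the point: PT² = |PO|² − r² = 275, so PT = 5√11.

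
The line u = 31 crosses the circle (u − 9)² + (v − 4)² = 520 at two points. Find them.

(31, −2) and (31, 10)

The line gives u = 31. Substituting into the circle:
v² − 8v − 20 = 0
v = 10 or v = −2, giving (31, 10) and (31, −2).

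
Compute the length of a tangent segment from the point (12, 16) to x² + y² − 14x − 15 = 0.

The centre is (7, 0) and r = 8. The square of the distance from P to the centre is 25 + 256 = 281.
By the tangent–radius right angle, tangent length = √(|PO|² − r²) = √217.

√217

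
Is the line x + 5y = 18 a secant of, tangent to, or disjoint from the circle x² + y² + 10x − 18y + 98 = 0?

Substituting the line into the circle gives 26x² + 304x + 1154 = 0.
Δ = 92416 − 120016 = −27600.
No real roots: the line does not meet the circle.

disjoint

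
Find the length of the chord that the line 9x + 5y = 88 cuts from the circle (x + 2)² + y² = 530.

Centre (−2, 0), r² = 530. Perpendicular distance d from centre to line = |−106| / √106 = 106/√106.
Chord = 2√(r² − d²) = 2·√(424) = 4√106.

4√106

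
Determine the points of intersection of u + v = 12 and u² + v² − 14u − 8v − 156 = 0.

Express v = −u + 12 and substitute into the circle:
2u² − 30u − 108 = 0  ⟹  u² − 15u − 54 = 0
u = 18 or u = −3, giving (18, −6) and (−3, 15).

(−3, 15) and (18, −6)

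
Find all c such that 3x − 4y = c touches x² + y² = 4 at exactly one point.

c = −10 or c = 10

The line touches the circle iff its distance from (0, 0) is 2:
|3·0 − 4·0 − c| / √25 = 2
|c| = 2·5, so c = 10 or c = −10.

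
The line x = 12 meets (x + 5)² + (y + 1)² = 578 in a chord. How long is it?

34

The distance from (−5, −1) to the line is 17, and r² = 578.
Half the chord is √(r² − d²) = √(289), so the full chord is 34.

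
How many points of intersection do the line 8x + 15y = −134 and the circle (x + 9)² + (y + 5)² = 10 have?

Substituting the line into the circle gives 289x² + 4994x + 19456 = 0.
Discriminant = (4994)² − 4·289·(19456) = 2448900 > 0.
Two real roots: the line is a secant.

2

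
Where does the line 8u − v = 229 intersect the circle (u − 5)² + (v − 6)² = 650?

(28, −5) and (30, 11)

Substitute v = 8u − 229:
65u² − 3770u + 54600 = 0  ⟹  u² − 58u + 840 = 0
u = 30 or u = 28, giving (30, 11) and (28, −5).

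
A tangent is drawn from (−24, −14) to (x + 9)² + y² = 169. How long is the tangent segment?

6√7

Centre (−9, 0), r² = 169. |PO|² = (−15)² + (−14)² = 421.
By the tangent–radius right angle, tangent length = √(|PO|² − r²) = √252 = 6√7.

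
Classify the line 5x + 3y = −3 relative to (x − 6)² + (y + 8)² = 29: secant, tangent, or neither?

secant

Substituting the line into the circle gives 34x² − 318x + 504 = 0.
Discriminant = (−318)² − 4·34·(504) = 32580 > 0.
Two real roots: the line is a secant.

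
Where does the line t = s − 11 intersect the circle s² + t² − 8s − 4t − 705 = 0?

(−10, −21) and (27, 16)

From the line, t = s − 11. Substituting:
2s² − 34s − 540 = 0  ⟹  s² − 17s − 270 = 0
s = 27 or s = −10, giving (27, 16) and (−10, −21).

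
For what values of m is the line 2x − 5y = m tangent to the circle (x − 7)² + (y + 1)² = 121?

m = 19 ± 11√29

The line touches the circle iff its distance from (7, −1) is 11:
|2·7 − 5·(−1) − m| / √29 = 11
|m − (19)| = 11√29.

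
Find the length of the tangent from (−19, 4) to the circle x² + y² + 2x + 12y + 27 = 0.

Centre (−1, −6), r² = 10. |PO|² = (−18)² + (10)² = 424.
Power of the point: PT² = |PO|² − r² = 414, so PT = 3√46.

3√46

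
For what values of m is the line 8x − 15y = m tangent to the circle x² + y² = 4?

m = −34 or m = 34

The line touches the circle iff its distance from (0, 0) is 2:
|8·0 − 15·0 − m| / √289 = 2
|m| = 2·17, so m = 34 or m = −34.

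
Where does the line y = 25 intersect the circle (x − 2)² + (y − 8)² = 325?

(−4, 25) and (8, 25)

From the line, y = 25. Substituting:
x² − 4x − 32 = 0
x = 8 or x = −4, giving (8, 25) and (−4, 25).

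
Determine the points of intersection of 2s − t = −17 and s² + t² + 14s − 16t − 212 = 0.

(−13, −9) and (3, 23)

Substitute t = 2s + 17:
5s² + 50s − 195 = 0  ⟹  s² + 10s − 39 = 0
s = 3 or s = −13, giving (3, 23) and (−13, −9).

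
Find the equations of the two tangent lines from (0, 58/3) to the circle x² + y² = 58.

7x − 3y = −58 and 7x + 3y = 58

Write the tangent as mx − y + (58/3 − m·(0)) = 0 and set its distance from the centre to √58:
[m·(0) − (−58/3)]² = 58(m² + 1)
9m² − 49 = 0, so m = 7/3 or m = −7/3.
Through (0, 58/3) these give 7x − 3y = −58 and 7x + 3y = 58.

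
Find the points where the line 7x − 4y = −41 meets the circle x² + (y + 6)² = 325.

(−15, −16) and (1, 12)

From the line, y = (41 + 7x)/4. Substituting:
65x² + 910x − 975 = 0  ⟹  x² + 14x − 15 = 0
x = 1 or x = −15, giving (1, 12) and (−15, −16).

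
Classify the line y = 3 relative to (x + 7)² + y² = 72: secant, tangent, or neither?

secant

Centre (−7, 0), r² = 72. Distance² from centre to line = (−3)² = 9.
Since d² < r², the line cuts the circle twice.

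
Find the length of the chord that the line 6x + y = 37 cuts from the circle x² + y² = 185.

Express y = −6x + 37 and substitute into the circle:
37x² − 444x + 1184 = 0  ⟹  x² − 12x + 32 = 0
x = 8 or x = 4, giving (8, −11) and (4, 13).
Chord length = distance between (8, −11) and (4, 13) = √592 = 4√37.

4√37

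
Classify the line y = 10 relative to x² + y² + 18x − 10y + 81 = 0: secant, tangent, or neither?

Substituting the line into the circle gives x² + 18x + 81 = 0.
Discriminant = (18)² − 4·1·(81) = 0.
A repeated root: the line is tangent.

tangent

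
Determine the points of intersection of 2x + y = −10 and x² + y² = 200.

(−10, 10) and (2, −14)

From the line, y = −2x − 10. Substituting:
5x² + 40x − 100 = 0  ⟹  x² + 8x − 20 = 0
x = 2 or x = −10, giving (2, −14) and (−10, 10).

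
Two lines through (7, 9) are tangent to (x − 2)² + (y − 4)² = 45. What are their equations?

2x + y = 23 and x + 2y = 25

A line y − (9) = m(x − (7)) is tangent when its distance from (2, 4) is 3√5:
[m·(−5) − (−5)]² = 45(m² + 1)
2m² + 5m + 2 = 0, so m = −2 or m = −1/2.
With m = −2: 2x + y = 23. With m = −1/2: x + 2y = 25.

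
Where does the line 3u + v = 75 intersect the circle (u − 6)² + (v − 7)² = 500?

(16, 27) and (26, −3)

From the line, v = −3u + 75. Substituting:
10u² − 420u + 4160 = 0  ⟹  u² − 42u + 416 = 0
u = 26 or u = 16, giving (26, −3) and (16, 27).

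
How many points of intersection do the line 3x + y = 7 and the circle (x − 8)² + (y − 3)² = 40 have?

1

d² = (3·8 + 1·3 − (7))²/10 = 40; r² = 40.
Since d² = r², the line is tangent.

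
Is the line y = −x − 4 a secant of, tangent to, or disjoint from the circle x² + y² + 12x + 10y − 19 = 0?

secant

Substituting the line into the circle gives 2x² + 10x − 43 = 0.
Discriminant = (10)² − 4·2·(−43) = 444 > 0.
Two real roots: the line is a secant.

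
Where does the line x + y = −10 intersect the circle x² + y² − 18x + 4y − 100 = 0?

Express y = −x − 10 and substitute into the circle:
2x² − 2x − 40 = 0  ⟹  x² − x − 20 = 0
x = 5 or x = −4, giving (5, −15) and (−4, −6).

(−4, −6) and (5, −15)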